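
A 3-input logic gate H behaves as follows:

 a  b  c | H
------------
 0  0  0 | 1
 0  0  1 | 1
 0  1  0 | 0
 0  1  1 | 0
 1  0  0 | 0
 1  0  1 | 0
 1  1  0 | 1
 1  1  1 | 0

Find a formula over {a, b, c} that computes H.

H(a, b, c) = (((¬a ∧ ¬b) ∧ ¬c) ∨ ((¬a ∧ ¬b) ∧ c)) ∨ ((a ∧ b) ∧ ¬c)

Collect the rows where H=1 — (0,0,0), (0,0,1), (1,1,0) — and write one minterm per row: ¬a·¬b·¬c, ¬a·¬b·c, a·b·¬c. Their union (logical OR) reproduces the table exactly.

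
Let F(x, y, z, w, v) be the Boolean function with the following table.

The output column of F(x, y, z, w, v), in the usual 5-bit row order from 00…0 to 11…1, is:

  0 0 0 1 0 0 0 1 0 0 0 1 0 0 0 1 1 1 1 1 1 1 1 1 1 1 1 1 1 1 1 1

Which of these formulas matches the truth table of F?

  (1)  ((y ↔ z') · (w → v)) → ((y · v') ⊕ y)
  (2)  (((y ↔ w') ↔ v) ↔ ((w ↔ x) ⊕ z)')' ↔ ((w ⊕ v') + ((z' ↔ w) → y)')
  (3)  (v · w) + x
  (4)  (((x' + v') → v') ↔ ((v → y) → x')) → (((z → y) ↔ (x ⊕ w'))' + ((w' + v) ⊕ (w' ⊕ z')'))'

(1) disagrees with F on (0,0,0,0,0) (formula → 1, table → 0); rule it out.
(2) disagrees with F on (0,0,0,0,0) (formula → 1, table → 0); rule it out.
(4) disagrees with F on (0,0,0,0,0) (formula → 1, table → 0); rule it out.
(3) is the remaining candidate, and it agrees with F on all 32 inputs.

3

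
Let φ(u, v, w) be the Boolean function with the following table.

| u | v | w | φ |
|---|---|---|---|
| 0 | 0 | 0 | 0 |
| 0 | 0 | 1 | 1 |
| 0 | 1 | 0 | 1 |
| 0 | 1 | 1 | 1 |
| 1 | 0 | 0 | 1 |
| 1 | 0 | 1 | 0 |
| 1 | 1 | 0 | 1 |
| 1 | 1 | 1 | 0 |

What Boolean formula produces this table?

φ(u, v, w) = ((((u' · v') · w') + ((u · v') · w)) + ((u · v) · w))'

φ is 0 on only 3 rows — (0,0,0), (1,0,1), (1,1,1). Writing each as a minterm (¬u·¬v·¬w, u·¬v·w, u·v·w) and OR-ing them characterizes exactly where φ=0, so φ is the negation of that disjunction.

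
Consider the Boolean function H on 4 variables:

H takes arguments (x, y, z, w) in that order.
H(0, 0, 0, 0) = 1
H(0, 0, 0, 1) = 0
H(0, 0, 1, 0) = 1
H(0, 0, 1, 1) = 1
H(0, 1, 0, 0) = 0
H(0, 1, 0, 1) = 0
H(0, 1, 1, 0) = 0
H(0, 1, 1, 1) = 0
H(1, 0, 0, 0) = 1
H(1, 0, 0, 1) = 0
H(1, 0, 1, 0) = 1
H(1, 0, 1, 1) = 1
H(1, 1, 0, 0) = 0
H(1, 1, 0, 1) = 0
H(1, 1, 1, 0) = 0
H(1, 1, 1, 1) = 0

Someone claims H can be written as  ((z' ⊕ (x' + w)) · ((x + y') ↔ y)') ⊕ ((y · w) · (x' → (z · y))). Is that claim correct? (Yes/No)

No

Test each input against both H and the formula:
  x=0, y=0, z=0, w=0: formula gives 0, but H = 1 ✗
A single disagreement suffices: at (0,0,0,0) they differ, so the formula does not compute H.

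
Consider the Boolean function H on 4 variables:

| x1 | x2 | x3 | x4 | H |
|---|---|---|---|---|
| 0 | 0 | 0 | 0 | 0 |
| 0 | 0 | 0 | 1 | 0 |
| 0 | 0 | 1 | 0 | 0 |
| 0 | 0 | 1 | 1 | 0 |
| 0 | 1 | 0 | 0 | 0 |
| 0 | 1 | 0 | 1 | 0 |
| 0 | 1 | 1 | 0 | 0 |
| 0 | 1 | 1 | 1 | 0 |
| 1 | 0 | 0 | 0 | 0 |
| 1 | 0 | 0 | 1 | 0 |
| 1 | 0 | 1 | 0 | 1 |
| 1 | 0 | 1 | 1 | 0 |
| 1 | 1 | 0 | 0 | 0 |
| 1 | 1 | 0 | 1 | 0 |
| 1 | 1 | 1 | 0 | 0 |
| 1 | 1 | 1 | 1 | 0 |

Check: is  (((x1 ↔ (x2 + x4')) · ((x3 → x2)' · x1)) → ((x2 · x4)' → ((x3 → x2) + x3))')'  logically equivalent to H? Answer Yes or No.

Evaluate (((x1 ↔ (x2 + x4')) · ((x3 → x2)' · x1)) → ((x2 · x4)' → ((x3 → x2) + x3))')' on each row and compare to H:
  x1=0, x2=0, x3=0, x4=0: formula gives 0, H = 0 ✓
  x1=0, x2=0, x3=0, x4=1: formula gives 0, H = 0 ✓
  x1=0, x2=0, x3=1, x4=0: formula gives 0, H = 0 ✓
  x1=0, x2=0, x3=1, x4=1: formula gives 0, H = 0 ✓
  … (the remaining 12 rows also agree.)
Every row agrees, so the formula is equivalent.

Yes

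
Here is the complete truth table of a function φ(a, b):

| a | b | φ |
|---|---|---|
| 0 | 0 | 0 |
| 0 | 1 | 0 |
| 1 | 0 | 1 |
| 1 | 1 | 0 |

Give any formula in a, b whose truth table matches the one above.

1 only at (1,0): a AND NOT b.

φ(a, b) = a · b'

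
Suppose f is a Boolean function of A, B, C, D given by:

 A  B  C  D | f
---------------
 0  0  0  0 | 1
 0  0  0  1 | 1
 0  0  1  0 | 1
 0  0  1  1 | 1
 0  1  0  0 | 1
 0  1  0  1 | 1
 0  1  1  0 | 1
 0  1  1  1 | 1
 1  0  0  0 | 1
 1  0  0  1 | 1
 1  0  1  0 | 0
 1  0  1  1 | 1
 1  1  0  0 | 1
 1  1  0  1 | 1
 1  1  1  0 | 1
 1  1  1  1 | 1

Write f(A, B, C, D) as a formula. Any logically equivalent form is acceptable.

f is 0 on exactly one input, (1,0,1,0), whose minterm is A·¬B·C·¬D. So f is the negation of that single conjunction.

f(A, B, C, D) = not (((A and not B) and C) and not D)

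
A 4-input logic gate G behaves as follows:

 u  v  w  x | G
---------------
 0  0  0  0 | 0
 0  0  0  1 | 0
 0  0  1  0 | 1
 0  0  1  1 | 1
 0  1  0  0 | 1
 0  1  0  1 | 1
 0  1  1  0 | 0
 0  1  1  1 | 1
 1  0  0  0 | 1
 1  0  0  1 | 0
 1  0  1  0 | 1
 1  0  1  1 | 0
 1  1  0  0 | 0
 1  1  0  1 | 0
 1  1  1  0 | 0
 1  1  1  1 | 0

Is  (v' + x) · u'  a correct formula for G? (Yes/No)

No

Test each input against both G and the formula:
  u=0, v=0, w=0, x=0: formula gives 1, but G = 0 ✗
Row (0,0,0,0) is a counterexample, so the formula is not equivalent to G.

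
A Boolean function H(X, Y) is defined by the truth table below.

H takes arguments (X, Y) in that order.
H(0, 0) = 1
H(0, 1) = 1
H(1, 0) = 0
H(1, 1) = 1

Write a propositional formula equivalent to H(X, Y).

Only row (1,0) gives 0. So H is 1 everywhere except there — the complement of the minterm X·¬Y.

H(X, Y) = NOT (X AND NOT Y)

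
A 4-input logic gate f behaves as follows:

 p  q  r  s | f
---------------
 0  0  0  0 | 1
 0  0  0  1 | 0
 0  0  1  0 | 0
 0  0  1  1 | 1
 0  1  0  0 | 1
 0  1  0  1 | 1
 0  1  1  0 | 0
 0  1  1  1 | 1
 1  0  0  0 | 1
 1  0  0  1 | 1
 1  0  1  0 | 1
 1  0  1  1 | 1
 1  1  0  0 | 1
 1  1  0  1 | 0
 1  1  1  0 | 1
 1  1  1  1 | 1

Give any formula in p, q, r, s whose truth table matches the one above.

f is 0 on only 4 rows — (0,0,0,1), (0,0,1,0), (0,1,1,0), (1,1,0,1). Writing each as a minterm (¬p·¬q·¬r·s, ¬p·¬q·r·¬s, ¬p·q·r·¬s, p·q·¬r·s) and OR-ing them characterizes exactly where f=0, so f is the negation of that disjunction.

f(p, q, r, s) = ~((((((~p & ~q) & ~r) & s) | (((~p & ~q) & r) & ~s)) | (((~p & q) & r) & ~s)) | (((p & q) & ~r) & s))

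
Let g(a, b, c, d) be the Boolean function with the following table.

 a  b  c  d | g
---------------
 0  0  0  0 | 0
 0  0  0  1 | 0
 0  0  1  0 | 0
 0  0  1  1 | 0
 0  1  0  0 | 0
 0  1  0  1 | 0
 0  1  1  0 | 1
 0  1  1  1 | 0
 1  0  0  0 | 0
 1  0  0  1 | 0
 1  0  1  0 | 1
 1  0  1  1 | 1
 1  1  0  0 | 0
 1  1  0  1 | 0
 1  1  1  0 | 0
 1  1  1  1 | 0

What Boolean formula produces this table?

g(a, b, c, d) = ((((~a & b) & c) & ~d) | (((a & ~b) & c) & ~d)) | (((a & ~b) & c) & d)

g=1 on 3 inputs: (0,1,1,0), (1,0,1,0), (1,0,1,1). Reading each as a conjunction of literals (¬a·b·c·¬d, a·¬b·c·¬d, a·¬b·c·d) and taking the OR gives the canonical DNF.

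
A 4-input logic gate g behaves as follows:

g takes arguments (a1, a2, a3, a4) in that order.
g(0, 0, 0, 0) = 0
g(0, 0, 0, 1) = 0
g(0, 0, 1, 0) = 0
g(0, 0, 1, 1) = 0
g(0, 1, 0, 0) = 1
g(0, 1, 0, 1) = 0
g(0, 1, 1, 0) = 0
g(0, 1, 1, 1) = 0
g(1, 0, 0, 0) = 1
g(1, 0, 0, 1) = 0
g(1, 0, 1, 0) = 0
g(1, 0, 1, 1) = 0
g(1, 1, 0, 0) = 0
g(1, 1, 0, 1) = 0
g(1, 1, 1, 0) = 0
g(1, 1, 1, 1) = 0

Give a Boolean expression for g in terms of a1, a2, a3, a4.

The 1-rows are (0,1,0,0), (1,0,0,0). Each contributes one minterm — ¬a1·a2·¬a3·¬a4; a1·¬a2·¬a3·¬a4 — and their disjunction is a sum-of-products form of g.

g(a1, a2, a3, a4) = (((a1' · a2) · a3') · a4') + (((a1 · a2') · a3') · a4')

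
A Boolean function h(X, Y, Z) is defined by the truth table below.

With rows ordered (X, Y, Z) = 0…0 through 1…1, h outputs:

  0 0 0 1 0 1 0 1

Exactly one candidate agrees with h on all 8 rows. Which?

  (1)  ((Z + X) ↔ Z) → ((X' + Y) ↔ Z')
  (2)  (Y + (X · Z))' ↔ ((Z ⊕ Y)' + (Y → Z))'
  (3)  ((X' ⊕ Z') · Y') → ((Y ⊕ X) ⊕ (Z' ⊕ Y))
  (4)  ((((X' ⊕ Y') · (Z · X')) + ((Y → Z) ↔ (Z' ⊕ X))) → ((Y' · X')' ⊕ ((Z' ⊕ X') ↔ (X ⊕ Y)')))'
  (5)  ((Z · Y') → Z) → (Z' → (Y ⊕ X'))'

(1) fails at (0,0,0): the formula yields 1, h is 0.
(3) fails at (0,0,0): the formula yields 1, h is 0.
(4) fails at (0,0,0): the formula yields 1, h is 0.
(5) fails at (0,1,0): the formula yields 1, h is 0.
(2) is the remaining candidate, and it agrees with h on all 8 inputs.

2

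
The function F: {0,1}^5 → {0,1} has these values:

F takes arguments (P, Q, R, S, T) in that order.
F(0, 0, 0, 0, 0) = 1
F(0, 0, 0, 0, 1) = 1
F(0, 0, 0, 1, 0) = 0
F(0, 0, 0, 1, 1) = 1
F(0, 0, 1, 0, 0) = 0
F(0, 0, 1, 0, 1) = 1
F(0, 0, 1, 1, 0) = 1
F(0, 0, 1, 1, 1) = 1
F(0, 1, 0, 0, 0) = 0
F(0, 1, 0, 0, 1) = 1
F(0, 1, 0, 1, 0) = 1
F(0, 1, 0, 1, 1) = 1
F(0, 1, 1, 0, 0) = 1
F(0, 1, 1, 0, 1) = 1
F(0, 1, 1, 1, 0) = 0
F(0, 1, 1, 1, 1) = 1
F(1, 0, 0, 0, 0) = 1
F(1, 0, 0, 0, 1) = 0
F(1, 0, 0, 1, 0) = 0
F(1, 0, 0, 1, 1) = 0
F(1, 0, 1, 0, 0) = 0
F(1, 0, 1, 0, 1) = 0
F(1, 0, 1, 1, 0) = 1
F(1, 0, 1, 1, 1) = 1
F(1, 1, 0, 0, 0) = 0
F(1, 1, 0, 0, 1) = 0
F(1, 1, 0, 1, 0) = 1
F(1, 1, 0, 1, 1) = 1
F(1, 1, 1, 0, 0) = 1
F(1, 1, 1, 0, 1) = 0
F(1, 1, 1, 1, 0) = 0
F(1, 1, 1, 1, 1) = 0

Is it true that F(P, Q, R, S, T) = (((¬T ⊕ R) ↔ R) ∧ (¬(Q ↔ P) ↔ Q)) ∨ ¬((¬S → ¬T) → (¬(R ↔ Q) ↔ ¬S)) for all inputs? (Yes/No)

Yes

Check the formula against F row by row:
  P=0, Q=0, R=0, S=0, T=0: formula gives 1, F = 1 ✓
  P=0, Q=0, R=0, S=0, T=1: formula gives 1, F = 1 ✓
  P=0, Q=0, R=0, S=1, T=0: formula gives 0, F = 0 ✓
  P=0, Q=0, R=0, S=1, T=1: formula gives 1, F = 1 ✓
  …and likewise for the remaining 28 rows.
No disagreement on any input; they are logically equivalent.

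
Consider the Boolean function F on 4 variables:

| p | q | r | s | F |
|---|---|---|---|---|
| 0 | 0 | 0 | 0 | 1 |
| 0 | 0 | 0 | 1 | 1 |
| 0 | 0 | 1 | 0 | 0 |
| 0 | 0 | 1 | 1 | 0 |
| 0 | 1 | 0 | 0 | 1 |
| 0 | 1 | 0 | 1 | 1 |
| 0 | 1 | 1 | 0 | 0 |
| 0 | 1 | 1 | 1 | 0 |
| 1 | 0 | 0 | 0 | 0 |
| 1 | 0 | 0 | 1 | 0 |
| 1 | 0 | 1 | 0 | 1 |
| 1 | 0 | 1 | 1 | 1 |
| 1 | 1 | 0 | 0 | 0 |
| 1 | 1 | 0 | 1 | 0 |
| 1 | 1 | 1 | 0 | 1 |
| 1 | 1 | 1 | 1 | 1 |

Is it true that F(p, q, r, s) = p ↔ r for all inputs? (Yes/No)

Check the formula against F row by row:
  p=0, q=0, r=0, s=0: formula gives 1, F = 1 ✓
  p=0, q=0, r=0, s=1: formula gives 1, F = 1 ✓
  p=0, q=0, r=1, s=0: formula gives 0, F = 0 ✓
  p=0, q=0, r=1, s=1: formula gives 0, F = 0 ✓
  …and likewise for the remaining 12 rows.
Every row agrees, so the formula is equivalent.

Yes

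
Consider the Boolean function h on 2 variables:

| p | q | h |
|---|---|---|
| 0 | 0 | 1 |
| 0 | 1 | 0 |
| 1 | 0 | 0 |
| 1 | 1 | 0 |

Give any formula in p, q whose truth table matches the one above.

The output is 1 only when every input is 0 — NOR of all inputs.

h(p, q) = ~(p | q)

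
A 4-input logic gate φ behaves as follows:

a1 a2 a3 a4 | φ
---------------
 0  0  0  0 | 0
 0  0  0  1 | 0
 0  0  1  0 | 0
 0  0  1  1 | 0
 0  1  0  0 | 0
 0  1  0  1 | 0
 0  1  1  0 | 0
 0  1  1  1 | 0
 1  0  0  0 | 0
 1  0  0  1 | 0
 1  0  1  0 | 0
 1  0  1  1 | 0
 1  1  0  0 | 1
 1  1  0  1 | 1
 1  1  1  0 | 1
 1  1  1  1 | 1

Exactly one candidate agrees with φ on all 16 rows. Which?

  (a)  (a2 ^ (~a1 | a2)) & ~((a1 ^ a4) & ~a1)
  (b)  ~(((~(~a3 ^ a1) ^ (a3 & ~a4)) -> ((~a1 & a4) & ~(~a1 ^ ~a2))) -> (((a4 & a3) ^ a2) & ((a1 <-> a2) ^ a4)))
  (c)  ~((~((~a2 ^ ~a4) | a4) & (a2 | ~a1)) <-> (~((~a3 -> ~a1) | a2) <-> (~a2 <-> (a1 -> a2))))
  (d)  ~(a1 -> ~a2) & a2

d

(a) fails at (0,0,0,0): the formula yields 1, φ is 0.
(b) fails at (0,0,0,0): the formula yields 1, φ is 0.
(c) fails at (0,0,0,0): the formula yields 1, φ is 0.
That leaves (d). Evaluating it on every row reproduces the table of φ exactly.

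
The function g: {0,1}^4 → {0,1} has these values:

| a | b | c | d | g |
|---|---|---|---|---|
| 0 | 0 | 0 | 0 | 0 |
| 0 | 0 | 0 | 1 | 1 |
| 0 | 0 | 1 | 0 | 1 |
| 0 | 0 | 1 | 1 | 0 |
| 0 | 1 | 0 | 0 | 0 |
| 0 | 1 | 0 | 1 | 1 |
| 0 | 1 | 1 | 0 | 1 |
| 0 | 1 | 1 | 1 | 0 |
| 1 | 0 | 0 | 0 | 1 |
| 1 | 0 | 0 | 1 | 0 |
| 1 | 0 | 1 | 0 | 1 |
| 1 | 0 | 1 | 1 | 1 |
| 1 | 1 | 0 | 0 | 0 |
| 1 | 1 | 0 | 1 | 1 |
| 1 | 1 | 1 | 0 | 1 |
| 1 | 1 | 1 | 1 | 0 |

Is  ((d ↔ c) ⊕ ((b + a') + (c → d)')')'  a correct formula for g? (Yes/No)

Yes

Test each input against both g and the formula:
  a=0, b=0, c=0, d=0: formula gives 0, g = 0 ✓
  a=0, b=0, c=0, d=1: formula gives 1, g = 1 ✓
  a=0, b=0, c=1, d=0: formula gives 1, g = 1 ✓
  a=0, b=0, c=1, d=1: formula gives 0, g = 0 ✓
  …and likewise for the remaining 12 rows.
Every row agrees, so the formula is equivalent.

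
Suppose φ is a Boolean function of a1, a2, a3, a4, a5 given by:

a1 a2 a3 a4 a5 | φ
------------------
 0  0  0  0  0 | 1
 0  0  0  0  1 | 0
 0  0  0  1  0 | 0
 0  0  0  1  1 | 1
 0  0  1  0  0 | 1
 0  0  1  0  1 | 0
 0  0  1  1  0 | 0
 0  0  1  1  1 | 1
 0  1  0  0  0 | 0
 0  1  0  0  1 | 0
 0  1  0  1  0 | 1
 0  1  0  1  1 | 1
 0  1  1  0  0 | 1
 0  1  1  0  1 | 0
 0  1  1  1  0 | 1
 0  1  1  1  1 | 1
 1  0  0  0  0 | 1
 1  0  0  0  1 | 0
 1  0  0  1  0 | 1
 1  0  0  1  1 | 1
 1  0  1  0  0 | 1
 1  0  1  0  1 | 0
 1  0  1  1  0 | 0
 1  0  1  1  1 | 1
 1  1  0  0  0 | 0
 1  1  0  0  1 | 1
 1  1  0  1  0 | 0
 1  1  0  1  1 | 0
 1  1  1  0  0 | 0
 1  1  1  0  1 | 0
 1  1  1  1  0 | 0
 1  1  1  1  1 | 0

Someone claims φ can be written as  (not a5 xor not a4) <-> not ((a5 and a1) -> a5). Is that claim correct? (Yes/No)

Evaluate (not a5 xor not a4) <-> not ((a5 and a1) -> a5) on each row and compare to φ:
  a1=0, a2=0, a3=0, a4=0, a5=0: formula gives 1, φ = 1 ✓
  a1=0, a2=0, a3=0, a4=0, a5=1: formula gives 0, φ = 0 ✓
  a1=0, a2=0, a3=0, a4=1, a5=0: formula gives 0, φ = 0 ✓
  a1=0, a2=0, a3=0, a4=1, a5=1: formula gives 1, φ = 1 ✓
  …
  a1=0, a2=1, a3=0, a4=0, a5=0: formula gives 1, but φ = 0 ✗
Row (0,1,0,0,0) is a counterexample, so the formula is not equivalent to φ.

No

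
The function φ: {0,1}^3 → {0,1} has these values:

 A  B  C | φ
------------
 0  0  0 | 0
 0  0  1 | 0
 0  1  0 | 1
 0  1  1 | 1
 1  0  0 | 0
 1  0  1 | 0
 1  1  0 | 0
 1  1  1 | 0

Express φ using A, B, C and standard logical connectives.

The 1-rows are (0,1,0), (0,1,1). Each contributes one minterm — ¬A·B·¬C; ¬A·B·C — and their disjunction is a sum-of-products form of φ.

φ(A, B, C) = ((not A and B) and not C) or ((not A and B) and C)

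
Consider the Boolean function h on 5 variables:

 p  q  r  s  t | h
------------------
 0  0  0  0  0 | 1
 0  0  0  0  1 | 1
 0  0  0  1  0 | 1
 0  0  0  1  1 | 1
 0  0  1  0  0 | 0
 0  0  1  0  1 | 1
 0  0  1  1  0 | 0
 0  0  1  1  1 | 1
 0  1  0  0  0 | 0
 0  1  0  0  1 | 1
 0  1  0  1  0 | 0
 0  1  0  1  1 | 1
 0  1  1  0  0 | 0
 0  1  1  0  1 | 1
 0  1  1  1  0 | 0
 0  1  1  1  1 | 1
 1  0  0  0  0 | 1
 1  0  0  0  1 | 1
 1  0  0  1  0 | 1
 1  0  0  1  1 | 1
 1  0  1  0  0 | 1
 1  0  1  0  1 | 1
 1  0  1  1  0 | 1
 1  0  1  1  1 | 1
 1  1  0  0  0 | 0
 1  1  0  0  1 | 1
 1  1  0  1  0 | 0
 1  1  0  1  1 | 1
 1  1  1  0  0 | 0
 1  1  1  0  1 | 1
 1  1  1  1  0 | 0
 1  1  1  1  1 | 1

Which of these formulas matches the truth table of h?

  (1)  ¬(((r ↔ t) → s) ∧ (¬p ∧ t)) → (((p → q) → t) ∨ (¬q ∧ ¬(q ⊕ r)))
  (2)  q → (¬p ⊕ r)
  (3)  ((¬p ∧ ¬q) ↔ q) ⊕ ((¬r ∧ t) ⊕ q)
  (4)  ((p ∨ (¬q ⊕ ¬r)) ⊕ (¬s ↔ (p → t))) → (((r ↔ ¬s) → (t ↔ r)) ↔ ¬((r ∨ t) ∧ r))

(2) disagrees with h on (0,0,1,0,0) (formula → 1, table → 0); rule it out.
(3) disagrees with h on (0,0,0,0,0) (formula → 0, table → 1); rule it out.
(4) disagrees with h on (0,0,1,0,0) (formula → 1, table → 0); rule it out.
(1) is the remaining candidate, and it agrees with h on all 32 inputs.

1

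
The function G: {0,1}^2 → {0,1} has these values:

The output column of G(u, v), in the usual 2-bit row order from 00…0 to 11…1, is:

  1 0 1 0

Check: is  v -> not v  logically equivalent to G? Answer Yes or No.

Check the formula against G row by row:
  u=0, v=0: formula gives 1, G = 1 ✓
  u=0, v=1: formula gives 0, G = 0 ✓
  u=1, v=0: formula gives 1, G = 1 ✓
  u=1, v=1: formula gives 0, G = 0 ✓
No disagreement on any input; they are logically equivalent.

Yes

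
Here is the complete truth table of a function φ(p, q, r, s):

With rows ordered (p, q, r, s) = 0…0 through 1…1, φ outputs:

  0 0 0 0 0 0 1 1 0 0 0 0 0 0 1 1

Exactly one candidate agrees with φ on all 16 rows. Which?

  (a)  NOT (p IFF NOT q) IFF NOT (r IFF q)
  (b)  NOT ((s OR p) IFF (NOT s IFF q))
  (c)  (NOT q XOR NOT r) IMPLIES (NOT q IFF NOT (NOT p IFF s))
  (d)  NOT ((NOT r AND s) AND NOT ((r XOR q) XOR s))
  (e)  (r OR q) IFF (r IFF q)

(a): at (0,0,1,0) it gives 1, but φ = 0 — eliminated.
(b): at (0,1,0,0) it gives 1, but φ = 0 — eliminated.
(c): at (0,0,0,0) it gives 1, but φ = 0 — eliminated.
(d): at (0,0,0,0) it gives 1, but φ = 0 — eliminated.
That leaves (e). Evaluating it on every row reproduces the table of φ exactly.

e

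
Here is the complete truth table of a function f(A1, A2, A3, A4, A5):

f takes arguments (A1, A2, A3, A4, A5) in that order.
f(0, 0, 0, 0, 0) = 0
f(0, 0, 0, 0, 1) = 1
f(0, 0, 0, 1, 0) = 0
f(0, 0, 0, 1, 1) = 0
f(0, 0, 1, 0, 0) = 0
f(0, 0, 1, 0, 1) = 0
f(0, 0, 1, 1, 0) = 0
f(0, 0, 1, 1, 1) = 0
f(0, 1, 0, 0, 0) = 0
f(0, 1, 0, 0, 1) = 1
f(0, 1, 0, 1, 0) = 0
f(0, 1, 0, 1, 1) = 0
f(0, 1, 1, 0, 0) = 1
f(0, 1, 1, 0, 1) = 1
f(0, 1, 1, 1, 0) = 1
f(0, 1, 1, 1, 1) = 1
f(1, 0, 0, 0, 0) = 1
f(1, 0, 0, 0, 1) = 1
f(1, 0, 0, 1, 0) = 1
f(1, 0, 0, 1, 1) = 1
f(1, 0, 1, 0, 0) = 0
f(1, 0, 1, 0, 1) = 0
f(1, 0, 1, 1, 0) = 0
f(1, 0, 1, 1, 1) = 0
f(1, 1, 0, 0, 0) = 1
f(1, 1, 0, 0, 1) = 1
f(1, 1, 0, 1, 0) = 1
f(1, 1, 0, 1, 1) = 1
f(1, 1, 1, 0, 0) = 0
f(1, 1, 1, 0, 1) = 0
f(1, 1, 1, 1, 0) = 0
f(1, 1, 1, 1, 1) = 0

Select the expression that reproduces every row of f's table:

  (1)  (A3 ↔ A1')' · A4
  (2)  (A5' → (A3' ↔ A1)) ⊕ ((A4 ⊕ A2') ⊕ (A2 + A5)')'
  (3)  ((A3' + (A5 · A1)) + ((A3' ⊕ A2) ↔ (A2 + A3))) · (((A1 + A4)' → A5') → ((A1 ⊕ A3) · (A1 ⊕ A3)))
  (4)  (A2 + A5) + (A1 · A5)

3

(1) fails at (0,0,0,0,1): the formula yields 0, f is 1.
(2) fails at (0,0,0,0,0): the formula yields 1, f is 0.
(4) fails at (0,0,0,1,1): the formula yields 1, f is 0.
Only (3) survives; checking it on all 32 rows confirms it matches f.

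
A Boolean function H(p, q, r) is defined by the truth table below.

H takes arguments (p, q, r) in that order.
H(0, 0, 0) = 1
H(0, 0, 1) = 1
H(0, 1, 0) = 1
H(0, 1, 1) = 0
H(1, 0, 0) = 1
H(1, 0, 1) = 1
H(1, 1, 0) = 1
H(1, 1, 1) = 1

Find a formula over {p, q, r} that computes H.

H(p, q, r) = ¬((¬p ∧ q) ∧ r)

H is 0 on exactly one input, (0,1,1), whose minterm is ¬p·q·r. So H is the negation of that single conjunction.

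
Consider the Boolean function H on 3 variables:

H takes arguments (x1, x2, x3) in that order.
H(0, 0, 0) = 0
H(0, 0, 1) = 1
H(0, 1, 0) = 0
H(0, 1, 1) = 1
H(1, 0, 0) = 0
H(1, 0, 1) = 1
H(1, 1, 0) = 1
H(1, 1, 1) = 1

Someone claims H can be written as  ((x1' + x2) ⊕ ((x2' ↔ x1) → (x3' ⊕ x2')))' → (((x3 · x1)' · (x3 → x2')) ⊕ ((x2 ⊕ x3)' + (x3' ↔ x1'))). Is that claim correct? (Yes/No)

Yes

Test each input against both H and the formula:
  x1=0, x2=0, x3=0: formula gives 0, H = 0 ✓
  x1=0, x2=0, x3=1: formula gives 1, H = 1 ✓
  x1=0, x2=1, x3=0: formula gives 0, H = 0 ✓
  x1=0, x2=1, x3=1: formula gives 1, H = 1 ✓
  x1=1, x2=0, x3=0: formula gives 0, H = 0 ✓
  … (the remaining 3 rows also agree.)
All 8 rows match — the expression computes H exactly.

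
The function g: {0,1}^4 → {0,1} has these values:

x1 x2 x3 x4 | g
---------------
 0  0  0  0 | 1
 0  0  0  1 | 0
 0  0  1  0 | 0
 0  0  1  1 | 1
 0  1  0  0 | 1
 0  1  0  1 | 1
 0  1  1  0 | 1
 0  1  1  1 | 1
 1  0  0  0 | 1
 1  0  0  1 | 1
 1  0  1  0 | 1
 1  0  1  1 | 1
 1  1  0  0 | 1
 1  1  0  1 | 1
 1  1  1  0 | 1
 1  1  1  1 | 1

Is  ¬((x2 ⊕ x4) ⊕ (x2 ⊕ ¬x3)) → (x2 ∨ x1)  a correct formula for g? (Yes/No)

Test each input against both g and the formula:
  x1=0, x2=0, x3=0, x4=0: formula gives 1, g = 1 ✓
  x1=0, x2=0, x3=0, x4=1: formula gives 0, g = 0 ✓
  x1=0, x2=0, x3=1, x4=0: formula gives 0, g = 0 ✓
  x1=0, x2=0, x3=1, x4=1: formula gives 1, g = 1 ✓
  … (the remaining 12 rows also agree.)
No disagreement on any input; they are logically equivalent.

Yes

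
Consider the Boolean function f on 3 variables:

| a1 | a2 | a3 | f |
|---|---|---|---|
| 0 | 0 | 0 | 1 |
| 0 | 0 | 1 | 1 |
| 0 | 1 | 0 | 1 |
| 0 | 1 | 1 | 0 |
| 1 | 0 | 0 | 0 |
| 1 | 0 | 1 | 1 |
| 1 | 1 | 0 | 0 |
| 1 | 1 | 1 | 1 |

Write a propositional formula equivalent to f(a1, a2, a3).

f(a1, a2, a3) = NOT ((((NOT a1 AND a2) AND a3) OR ((a1 AND NOT a2) AND NOT a3)) OR ((a1 AND a2) AND NOT a3))

There are just 3 zero rows: (0,1,1), (1,0,0), (1,1,0). Their minterms are ¬a1·a2·a3, a1·¬a2·¬a3, a1·a2·¬a3; the OR of those covers precisely the 0-outputs, and negating it yields f.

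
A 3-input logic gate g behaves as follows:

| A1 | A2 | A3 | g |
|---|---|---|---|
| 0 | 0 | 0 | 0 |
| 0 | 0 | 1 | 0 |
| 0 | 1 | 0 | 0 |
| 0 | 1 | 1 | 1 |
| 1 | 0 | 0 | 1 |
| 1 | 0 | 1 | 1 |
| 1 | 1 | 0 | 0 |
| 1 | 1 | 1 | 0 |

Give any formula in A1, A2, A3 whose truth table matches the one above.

The 1-rows are (0,1,1), (1,0,0), (1,0,1). Each contributes one minterm — ¬A1·A2·A3; A1·¬A2·¬A3; A1·¬A2·A3 — and their disjunction is a sum-of-products form of g.

g(A1, A2, A3) = (((A1' · A2) · A3) + ((A1 · A2') · A3')) + ((A1 · A2') · A3)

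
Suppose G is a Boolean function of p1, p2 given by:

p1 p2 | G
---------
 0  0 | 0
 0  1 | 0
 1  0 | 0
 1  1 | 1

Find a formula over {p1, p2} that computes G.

G(p1, p2) = p1 AND p2

The output is 1 only when every input is 1 — the AND of all inputs.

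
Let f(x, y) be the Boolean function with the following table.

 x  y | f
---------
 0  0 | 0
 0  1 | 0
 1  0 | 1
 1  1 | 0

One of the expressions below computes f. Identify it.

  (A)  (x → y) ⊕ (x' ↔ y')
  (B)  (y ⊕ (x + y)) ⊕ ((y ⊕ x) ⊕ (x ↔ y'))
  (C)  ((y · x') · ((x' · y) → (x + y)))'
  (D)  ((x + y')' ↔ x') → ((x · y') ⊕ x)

B

(A): at (0,1) it gives 1, but f = 0 — eliminated.
(C): at (0,0) it gives 1, but f = 0 — eliminated.
(D): at (0,0) it gives 1, but f = 0 — eliminated.
That leaves (B). Evaluating it on every row reproduces the table of f exactly.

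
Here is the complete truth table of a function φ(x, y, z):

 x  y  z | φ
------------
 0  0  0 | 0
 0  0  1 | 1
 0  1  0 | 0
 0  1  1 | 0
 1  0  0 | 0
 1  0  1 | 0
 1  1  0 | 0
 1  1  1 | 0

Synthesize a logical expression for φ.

φ(x, y, z) = (not x and not y) and z

Only row (0,0,1) gives 1. That row's minterm ¬x·¬y·z is φ directly.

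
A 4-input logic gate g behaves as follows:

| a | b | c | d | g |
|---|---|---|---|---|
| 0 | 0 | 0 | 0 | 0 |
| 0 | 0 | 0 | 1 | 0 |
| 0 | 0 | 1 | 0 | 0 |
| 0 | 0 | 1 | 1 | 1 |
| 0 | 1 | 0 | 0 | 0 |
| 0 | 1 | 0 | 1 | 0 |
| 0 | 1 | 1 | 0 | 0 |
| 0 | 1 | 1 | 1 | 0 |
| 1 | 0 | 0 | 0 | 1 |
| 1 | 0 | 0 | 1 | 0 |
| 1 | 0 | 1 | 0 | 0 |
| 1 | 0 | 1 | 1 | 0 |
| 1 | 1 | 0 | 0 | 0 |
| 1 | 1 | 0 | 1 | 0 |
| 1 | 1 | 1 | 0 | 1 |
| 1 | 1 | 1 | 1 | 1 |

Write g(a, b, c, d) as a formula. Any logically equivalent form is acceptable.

g(a, b, c, d) = (((((not a and not b) and c) and d) or (((a and not b) and not c) and not d)) or (((a and b) and c) and not d)) or (((a and b) and c) and d)

The 1-rows are (0,0,1,1), (1,0,0,0), (1,1,1,0), (1,1,1,1). Each contributes one minterm — ¬a·¬b·c·d; a·¬b·¬c·¬d; a·b·c·¬d; a·b·c·d — and their disjunction is a sum-of-products form of g.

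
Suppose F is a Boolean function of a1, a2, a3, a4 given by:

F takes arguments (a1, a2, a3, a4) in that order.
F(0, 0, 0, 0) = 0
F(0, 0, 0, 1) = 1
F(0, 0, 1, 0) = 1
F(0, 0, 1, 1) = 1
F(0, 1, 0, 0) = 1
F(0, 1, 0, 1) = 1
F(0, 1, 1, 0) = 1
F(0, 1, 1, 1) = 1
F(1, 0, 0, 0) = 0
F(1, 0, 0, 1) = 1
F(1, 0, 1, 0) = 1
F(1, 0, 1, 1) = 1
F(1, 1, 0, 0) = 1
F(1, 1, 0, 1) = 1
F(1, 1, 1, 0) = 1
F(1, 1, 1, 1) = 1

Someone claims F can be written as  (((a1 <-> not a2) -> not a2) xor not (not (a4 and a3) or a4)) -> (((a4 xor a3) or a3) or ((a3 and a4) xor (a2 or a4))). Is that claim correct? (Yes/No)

Evaluate (((a1 <-> not a2) -> not a2) xor not (not (a4 and a3) or a4)) -> (((a4 xor a3) or a3) or ((a3 and a4) xor (a2 or a4))) on each row and compare to F:
  a1=0, a2=0, a3=0, a4=0: formula gives 0, F = 0 ✓
  a1=0, a2=0, a3=0, a4=1: formula gives 1, F = 1 ✓
  a1=0, a2=0, a3=1, a4=0: formula gives 1, F = 1 ✓
  a1=0, a2=0, a3=1, a4=1: formula gives 1, F = 1 ✓
  …and likewise for the remaining 12 rows.
No disagreement on any input; they are logically equivalent.

Yes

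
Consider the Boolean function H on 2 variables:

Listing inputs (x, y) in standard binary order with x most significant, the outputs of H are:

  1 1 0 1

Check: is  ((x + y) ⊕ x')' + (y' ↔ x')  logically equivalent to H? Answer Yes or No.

Yes

Evaluate ((x + y) ⊕ x')' + (y' ↔ x') on each row and compare to H:
  x=0, y=0: formula gives 1, H = 1 ✓
  x=0, y=1: formula gives 1, H = 1 ✓
  x=1, y=0: formula gives 0, H = 0 ✓
  x=1, y=1: formula gives 1, H = 1 ✓
Every row agrees, so the formula is equivalent.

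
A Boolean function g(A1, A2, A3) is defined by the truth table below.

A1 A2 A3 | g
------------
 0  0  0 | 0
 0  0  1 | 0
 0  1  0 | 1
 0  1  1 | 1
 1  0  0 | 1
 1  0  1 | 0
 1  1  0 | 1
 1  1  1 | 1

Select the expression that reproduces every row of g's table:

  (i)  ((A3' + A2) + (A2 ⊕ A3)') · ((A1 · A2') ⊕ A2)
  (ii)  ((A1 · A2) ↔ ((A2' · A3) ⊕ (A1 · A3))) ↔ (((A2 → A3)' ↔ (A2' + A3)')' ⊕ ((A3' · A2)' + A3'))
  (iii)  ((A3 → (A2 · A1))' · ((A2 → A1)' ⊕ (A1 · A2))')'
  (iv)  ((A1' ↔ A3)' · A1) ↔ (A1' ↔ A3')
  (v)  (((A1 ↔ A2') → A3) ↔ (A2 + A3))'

(ii) disagrees with g on (0,0,0) (formula → 1, table → 0); rule it out.
(iii) disagrees with g on (0,0,0) (formula → 1, table → 0); rule it out.
(iv) disagrees with g on (0,0,1) (formula → 1, table → 0); rule it out.
(v) disagrees with g on (0,0,0) (formula → 1, table → 0); rule it out.
(i) is the remaining candidate, and it agrees with g on all 8 inputs.

i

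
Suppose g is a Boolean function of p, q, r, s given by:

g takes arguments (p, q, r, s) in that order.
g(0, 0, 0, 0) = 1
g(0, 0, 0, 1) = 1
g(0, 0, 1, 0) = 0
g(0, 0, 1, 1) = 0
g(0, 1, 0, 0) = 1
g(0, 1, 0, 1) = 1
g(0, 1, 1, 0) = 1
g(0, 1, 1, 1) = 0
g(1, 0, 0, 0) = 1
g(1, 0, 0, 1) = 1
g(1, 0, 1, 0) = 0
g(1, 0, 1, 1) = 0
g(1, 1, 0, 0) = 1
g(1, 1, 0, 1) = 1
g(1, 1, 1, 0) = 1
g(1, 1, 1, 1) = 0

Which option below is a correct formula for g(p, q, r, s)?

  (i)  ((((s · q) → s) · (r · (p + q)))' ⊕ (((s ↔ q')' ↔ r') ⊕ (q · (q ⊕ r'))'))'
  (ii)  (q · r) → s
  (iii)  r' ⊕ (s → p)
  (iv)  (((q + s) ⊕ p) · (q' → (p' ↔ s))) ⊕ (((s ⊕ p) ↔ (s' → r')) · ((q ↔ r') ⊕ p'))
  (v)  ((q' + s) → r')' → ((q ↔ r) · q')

(i) disagrees with g on (0,0,0,0) (formula → 0, table → 1); rule it out.
(ii) disagrees with g on (0,0,1,0) (formula → 1, table → 0); rule it out.
(iii) disagrees with g on (0,0,0,0) (formula → 0, table → 1); rule it out.
(iv) disagrees with g on (0,0,0,0) (formula → 0, table → 1); rule it out.
That leaves (v). Evaluating it on every row reproduces the table of g exactly.

v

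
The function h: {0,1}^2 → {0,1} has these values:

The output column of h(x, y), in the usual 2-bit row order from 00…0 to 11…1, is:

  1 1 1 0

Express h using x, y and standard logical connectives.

h(x, y) = not (x and y)

The output is 0 only when every input is 1 — NAND of all inputs.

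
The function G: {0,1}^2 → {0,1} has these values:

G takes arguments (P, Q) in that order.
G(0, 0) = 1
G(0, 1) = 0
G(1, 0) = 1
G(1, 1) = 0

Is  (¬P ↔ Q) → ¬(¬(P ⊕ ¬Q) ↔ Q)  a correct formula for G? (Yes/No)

Check the formula against G row by row:
  P=0, Q=0: formula gives 1, G = 1 ✓
  P=0, Q=1: formula gives 0, G = 0 ✓
  P=1, Q=0: formula gives 1, G = 1 ✓
  P=1, Q=1: formula gives 1, but G = 0 ✗
Since they disagree at (1,1), the expression is not a correct formula for G.

No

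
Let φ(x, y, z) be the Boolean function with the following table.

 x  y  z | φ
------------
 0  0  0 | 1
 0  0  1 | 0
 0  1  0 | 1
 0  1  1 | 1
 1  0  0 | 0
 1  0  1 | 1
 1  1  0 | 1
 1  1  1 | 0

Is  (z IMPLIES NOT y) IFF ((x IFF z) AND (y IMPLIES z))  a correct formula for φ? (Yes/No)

Test each input against both φ and the formula:
  x=0, y=0, z=0: formula gives 1, φ = 1 ✓
  x=0, y=0, z=1: formula gives 0, φ = 0 ✓
  x=0, y=1, z=0: formula gives 0, but φ = 1 ✗
Since they disagree at (0,1,0), the expression is not a correct formula for φ.

No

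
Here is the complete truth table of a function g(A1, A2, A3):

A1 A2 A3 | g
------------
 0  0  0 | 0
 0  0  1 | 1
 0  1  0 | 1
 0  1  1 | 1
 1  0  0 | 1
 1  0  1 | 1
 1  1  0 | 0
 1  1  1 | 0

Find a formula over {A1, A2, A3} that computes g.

g is 0 on only 3 rows — (0,0,0), (1,1,0), (1,1,1). Writing each as a minterm (¬A1·¬A2·¬A3, A1·A2·¬A3, A1·A2·A3) and OR-ing them characterizes exactly where g=0, so g is the negation of that disjunction.

g(A1, A2, A3) = ¬((((¬A1 ∧ ¬A2) ∧ ¬A3) ∨ ((A1 ∧ A2) ∧ ¬A3)) ∨ ((A1 ∧ A2) ∧ A3))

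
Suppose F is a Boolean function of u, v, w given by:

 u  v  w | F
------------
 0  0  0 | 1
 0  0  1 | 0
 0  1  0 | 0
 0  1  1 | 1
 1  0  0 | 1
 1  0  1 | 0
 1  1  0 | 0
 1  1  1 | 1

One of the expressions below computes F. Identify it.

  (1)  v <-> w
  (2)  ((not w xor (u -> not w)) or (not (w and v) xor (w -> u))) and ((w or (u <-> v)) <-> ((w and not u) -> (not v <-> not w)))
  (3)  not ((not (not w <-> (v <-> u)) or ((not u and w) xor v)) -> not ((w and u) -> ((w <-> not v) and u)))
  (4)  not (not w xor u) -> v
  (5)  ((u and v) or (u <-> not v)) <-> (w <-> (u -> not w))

(2) fails at (0,0,0): the formula yields 0, F is 1.
(3) fails at (0,0,0): the formula yields 0, F is 1.
(4) fails at (0,1,0): the formula yields 1, F is 0.
(5) fails at (1,0,0): the formula yields 0, F is 1.
Only (1) survives; checking it on all 8 rows confirms it matches F.

1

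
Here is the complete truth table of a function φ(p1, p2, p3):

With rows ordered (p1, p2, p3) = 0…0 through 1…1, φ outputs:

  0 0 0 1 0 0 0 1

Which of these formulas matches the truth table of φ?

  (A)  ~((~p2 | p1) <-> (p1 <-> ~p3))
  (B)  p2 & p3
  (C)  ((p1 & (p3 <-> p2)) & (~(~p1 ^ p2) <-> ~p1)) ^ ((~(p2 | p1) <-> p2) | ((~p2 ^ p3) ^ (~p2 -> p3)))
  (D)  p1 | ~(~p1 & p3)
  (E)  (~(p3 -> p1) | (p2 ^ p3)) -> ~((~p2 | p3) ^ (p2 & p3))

B

(A): at (0,0,0) it gives 1, but φ = 0 — eliminated.
(C): at (0,0,0) it gives 1, but φ = 0 — eliminated.
(D): at (0,0,0) it gives 1, but φ = 0 — eliminated.
(E): at (0,0,0) it gives 1, but φ = 0 — eliminated.
Only (B) survives; checking it on all 8 rows confirms it matches φ.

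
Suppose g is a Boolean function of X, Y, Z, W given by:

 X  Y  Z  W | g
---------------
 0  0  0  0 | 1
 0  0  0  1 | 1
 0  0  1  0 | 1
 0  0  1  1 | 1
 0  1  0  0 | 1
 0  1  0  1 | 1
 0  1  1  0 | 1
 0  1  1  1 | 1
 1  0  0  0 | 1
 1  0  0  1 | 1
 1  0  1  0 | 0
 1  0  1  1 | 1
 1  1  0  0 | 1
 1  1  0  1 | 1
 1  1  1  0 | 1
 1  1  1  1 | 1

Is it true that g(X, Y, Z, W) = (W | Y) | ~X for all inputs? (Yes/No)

No

Evaluate (W | Y) | ~X on each row and compare to g:
  X=0, Y=0, Z=0, W=0: formula gives 1, g = 1 ✓
  X=0, Y=0, Z=0, W=1: formula gives 1, g = 1 ✓
  X=0, Y=0, Z=1, W=0: formula gives 1, g = 1 ✓
  X=0, Y=0, Z=1, W=1: formula gives 1, g = 1 ✓
  …
  X=1, Y=0, Z=0, W=0: formula gives 0, but g = 1 ✗
A single disagreement suffices: at (1,0,0,0) they differ, so the formula does not compute g.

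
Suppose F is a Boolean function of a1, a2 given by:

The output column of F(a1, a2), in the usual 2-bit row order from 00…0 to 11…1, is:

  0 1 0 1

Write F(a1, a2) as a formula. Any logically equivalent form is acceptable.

F(a1, a2) = a2

The output simply equals a2.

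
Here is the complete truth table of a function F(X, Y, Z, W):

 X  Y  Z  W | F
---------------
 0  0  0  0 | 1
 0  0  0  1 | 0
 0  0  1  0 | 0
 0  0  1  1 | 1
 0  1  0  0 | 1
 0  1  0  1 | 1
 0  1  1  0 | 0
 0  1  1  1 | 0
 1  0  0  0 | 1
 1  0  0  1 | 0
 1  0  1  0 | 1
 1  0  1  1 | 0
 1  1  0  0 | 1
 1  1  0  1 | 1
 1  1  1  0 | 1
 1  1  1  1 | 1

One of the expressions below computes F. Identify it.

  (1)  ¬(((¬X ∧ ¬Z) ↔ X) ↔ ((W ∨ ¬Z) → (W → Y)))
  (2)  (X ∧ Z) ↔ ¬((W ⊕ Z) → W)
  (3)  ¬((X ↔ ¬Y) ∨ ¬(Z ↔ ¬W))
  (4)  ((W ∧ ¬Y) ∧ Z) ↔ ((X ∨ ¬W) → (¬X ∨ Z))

(2): at (0,0,0,1) it gives 1, but F = 0 — eliminated.
(3): at (0,0,0,0) it gives 0, but F = 1 — eliminated.
(4): at (0,0,0,0) it gives 0, but F = 1 — eliminated.
That leaves (1). Evaluating it on every row reproduces the table of F exactly.

1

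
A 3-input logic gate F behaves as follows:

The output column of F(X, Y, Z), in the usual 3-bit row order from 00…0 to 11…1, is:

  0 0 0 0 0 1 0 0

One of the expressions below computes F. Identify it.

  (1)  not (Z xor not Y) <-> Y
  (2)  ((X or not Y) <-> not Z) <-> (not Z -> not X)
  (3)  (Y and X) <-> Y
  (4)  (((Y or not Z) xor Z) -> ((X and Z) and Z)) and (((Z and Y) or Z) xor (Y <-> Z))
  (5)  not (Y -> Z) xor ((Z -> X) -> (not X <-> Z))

4

(1): at (0,0,0) it gives 1, but F = 0 — eliminated.
(2): at (0,0,0) it gives 1, but F = 0 — eliminated.
(3): at (0,0,0) it gives 1, but F = 0 — eliminated.
(5): at (0,0,1) it gives 1, but F = 0 — eliminated.
Only (4) survives; checking it on all 8 rows confirms it matches F.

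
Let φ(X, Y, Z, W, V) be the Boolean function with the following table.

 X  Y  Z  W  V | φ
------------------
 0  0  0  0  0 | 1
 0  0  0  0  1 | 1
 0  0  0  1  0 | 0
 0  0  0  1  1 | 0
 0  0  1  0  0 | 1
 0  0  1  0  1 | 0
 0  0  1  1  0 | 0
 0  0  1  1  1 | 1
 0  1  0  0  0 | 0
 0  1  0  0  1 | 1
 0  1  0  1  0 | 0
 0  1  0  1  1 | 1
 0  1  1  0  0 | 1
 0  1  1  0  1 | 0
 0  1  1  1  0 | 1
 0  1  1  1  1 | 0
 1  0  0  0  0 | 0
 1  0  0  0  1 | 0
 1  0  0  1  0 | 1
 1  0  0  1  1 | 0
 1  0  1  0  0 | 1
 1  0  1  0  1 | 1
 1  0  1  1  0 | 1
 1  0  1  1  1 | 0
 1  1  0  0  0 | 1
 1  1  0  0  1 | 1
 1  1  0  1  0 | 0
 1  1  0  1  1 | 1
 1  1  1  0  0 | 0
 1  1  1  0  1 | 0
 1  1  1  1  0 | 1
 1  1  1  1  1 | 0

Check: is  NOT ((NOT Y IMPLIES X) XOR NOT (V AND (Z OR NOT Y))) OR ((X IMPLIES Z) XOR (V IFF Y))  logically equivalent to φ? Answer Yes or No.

No

Evaluate NOT ((NOT Y IMPLIES X) XOR NOT (V AND (Z OR NOT Y))) OR ((X IMPLIES Z) XOR (V IFF Y)) on each row and compare to φ:
  X=0, Y=0, Z=0, W=0, V=0: formula gives 0, but φ = 1 ✗
A single disagreement suffices: at (0,0,0,0,0) they differ, so the formula does not compute φ.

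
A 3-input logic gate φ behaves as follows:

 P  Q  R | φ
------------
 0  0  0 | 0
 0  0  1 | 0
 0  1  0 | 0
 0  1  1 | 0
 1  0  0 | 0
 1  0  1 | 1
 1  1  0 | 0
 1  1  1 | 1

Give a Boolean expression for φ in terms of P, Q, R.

φ=1 on 2 inputs: (1,0,1), (1,1,1). Reading each as a conjunction of literals (P·¬Q·R, P·Q·R) and taking the OR gives the canonical DNF.

φ(P, Q, R) = ((P ∧ ¬Q) ∧ R) ∨ ((P ∧ Q) ∧ R)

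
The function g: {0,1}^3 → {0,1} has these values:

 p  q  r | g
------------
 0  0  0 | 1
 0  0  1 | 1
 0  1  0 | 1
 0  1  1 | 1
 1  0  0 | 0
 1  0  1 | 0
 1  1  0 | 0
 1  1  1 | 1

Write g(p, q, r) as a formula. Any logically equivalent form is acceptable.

There are just 3 zero rows: (1,0,0), (1,0,1), (1,1,0). Their minterms are p·¬q·¬r, p·¬q·r, p·q·¬r; the OR of those covers precisely the 0-outputs, and negating it yields g.

g(p, q, r) = ¬((((p ∧ ¬q) ∧ ¬r) ∨ ((p ∧ ¬q) ∧ r)) ∨ ((p ∧ q) ∧ ¬r))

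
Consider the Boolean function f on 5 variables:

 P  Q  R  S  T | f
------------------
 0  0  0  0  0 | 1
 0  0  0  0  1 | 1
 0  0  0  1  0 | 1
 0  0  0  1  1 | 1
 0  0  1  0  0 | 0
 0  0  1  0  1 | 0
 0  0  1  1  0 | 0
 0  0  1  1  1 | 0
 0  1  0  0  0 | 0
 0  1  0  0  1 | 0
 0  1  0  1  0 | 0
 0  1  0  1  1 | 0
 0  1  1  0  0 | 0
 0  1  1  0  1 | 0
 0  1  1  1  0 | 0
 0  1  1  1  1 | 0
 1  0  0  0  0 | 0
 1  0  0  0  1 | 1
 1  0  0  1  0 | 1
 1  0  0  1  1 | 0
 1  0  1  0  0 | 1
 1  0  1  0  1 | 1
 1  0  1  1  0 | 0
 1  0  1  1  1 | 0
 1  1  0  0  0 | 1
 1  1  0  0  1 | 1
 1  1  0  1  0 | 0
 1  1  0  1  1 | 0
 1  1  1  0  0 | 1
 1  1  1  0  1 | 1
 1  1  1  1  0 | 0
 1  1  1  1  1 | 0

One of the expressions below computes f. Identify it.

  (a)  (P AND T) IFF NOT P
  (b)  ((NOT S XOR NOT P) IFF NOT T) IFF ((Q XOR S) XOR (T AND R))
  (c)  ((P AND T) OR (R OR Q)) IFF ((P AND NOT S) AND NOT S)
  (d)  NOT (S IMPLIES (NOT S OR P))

c

(a) disagrees with f on (0,0,0,0,0) (formula → 0, table → 1); rule it out.
(b) disagrees with f on (0,0,0,0,1) (formula → 0, table → 1); rule it out.
(d) disagrees with f on (0,0,0,0,0) (formula → 0, table → 1); rule it out.
(c) is the remaining candidate, and it agrees with f on all 32 inputs.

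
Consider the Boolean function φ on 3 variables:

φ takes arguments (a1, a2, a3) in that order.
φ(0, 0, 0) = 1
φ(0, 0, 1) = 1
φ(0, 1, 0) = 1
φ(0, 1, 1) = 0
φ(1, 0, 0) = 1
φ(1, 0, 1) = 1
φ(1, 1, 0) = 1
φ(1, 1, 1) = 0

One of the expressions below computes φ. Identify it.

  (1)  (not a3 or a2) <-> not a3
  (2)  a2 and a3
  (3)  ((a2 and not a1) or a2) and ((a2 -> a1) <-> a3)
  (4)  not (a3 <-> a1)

1

(2) fails at (0,0,0): the formula yields 0, φ is 1.
(3) fails at (0,0,0): the formula yields 0, φ is 1.
(4) fails at (0,0,0): the formula yields 0, φ is 1.
Only (1) survives; checking it on all 8 rows confirms it matches φ.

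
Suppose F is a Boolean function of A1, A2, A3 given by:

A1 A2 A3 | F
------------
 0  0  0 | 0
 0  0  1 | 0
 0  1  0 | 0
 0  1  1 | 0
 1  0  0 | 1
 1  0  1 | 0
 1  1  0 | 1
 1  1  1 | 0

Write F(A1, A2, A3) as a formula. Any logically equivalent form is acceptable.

The 1-rows are (1,0,0), (1,1,0). Each contributes one minterm — A1·¬A2·¬A3; A1·A2·¬A3 — and their disjunction is a sum-of-products form of F.

F(A1, A2, A3) = ((A1 ∧ ¬A2) ∧ ¬A3) ∨ ((A1 ∧ A2) ∧ ¬A3)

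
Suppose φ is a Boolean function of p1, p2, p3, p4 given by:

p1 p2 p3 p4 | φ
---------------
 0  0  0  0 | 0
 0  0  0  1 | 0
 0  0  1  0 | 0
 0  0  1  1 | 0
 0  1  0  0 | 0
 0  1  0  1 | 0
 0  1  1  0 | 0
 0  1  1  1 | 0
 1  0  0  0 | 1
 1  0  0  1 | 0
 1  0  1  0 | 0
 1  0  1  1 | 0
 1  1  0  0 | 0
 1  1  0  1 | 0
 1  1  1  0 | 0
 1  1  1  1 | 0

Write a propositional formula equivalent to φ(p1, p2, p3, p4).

Only row (1,0,0,0) gives 1. That row's minterm p1·¬p2·¬p3·¬p4 is φ directly.

φ(p1, p2, p3, p4) = ((p1 · p2') · p3') · p4'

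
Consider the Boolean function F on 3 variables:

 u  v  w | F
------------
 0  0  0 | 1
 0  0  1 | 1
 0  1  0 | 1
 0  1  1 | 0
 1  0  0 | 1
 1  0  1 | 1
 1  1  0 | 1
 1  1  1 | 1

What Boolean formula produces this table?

F(u, v, w) = ((u' · v) · w)'

F is 0 on exactly one input, (0,1,1), whose minterm is ¬u·v·w. So F is the negation of that single conjunction.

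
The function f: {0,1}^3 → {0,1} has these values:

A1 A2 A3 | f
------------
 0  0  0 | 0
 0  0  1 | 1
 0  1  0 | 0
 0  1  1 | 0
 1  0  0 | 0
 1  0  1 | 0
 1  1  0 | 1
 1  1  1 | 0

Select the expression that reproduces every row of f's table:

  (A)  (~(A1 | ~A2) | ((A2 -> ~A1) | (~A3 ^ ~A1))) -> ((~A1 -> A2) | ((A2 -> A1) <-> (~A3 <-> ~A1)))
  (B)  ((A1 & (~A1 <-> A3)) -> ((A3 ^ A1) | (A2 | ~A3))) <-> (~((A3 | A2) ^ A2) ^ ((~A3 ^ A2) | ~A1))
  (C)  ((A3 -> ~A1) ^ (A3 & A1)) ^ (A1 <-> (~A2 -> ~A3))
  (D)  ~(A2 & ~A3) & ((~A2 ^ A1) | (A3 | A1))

B

(A) fails at (0,0,0): the formula yields 1, f is 0.
(C) fails at (0,0,0): the formula yields 1, f is 0.
(D) fails at (0,0,0): the formula yields 1, f is 0.
Only (B) survives; checking it on all 8 rows confirms it matches f.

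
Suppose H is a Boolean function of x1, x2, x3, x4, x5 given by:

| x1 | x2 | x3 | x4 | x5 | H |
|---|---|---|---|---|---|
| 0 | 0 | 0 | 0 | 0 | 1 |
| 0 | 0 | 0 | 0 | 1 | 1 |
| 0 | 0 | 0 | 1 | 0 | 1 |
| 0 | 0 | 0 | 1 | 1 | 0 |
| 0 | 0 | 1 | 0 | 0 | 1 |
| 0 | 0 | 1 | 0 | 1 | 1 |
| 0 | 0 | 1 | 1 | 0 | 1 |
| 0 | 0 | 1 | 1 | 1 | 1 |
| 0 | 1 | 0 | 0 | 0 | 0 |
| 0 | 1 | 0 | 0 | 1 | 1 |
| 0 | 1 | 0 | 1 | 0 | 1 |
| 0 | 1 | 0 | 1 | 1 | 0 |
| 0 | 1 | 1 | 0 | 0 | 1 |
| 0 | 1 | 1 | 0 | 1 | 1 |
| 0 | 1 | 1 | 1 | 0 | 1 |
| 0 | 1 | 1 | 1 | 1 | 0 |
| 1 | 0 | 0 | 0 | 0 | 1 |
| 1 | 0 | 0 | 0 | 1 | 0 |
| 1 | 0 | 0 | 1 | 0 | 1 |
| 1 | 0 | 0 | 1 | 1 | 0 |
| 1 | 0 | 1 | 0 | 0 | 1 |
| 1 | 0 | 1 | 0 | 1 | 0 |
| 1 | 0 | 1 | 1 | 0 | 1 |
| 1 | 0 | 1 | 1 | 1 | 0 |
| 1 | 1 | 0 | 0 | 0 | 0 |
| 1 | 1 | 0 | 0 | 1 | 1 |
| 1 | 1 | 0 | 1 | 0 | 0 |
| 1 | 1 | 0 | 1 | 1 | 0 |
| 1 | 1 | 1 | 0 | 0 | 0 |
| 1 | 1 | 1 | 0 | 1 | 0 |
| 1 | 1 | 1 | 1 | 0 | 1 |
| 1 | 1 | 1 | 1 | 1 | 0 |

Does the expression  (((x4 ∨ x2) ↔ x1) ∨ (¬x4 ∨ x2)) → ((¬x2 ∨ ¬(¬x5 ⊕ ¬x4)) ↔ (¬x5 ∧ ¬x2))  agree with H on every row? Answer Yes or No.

Check the formula against H row by row:
  x1=0, x2=0, x3=0, x4=0, x5=0: formula gives 1, H = 1 ✓
  x1=0, x2=0, x3=0, x4=0, x5=1: formula gives 0, but H = 1 ✗
Since they disagree at (0,0,0,0,1), the expression is not a correct formula for H.

No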